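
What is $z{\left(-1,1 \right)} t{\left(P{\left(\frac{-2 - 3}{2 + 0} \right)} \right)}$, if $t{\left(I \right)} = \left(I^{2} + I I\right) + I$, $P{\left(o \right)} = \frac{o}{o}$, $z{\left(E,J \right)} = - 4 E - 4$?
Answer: $0$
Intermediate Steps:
$z{\left(E,J \right)} = -4 - 4 E$
$P{\left(o \right)} = 1$
$t{\left(I \right)} = I + 2 I^{2}$ ($t{\left(I \right)} = \left(I^{2} + I^{2}\right) + I = 2 I^{2} + I = I + 2 I^{2}$)
$z{\left(-1,1 \right)} t{\left(P{\left(\frac{-2 - 3}{2 + 0} \right)} \right)} = \left(-4 - -4\right) 1 \left(1 + 2 \cdot 1\right) = \left(-4 + 4\right) 1 \left(1 + 2\right) = 0 \cdot 1 \cdot 3 = 0 \cdot 3 = 0$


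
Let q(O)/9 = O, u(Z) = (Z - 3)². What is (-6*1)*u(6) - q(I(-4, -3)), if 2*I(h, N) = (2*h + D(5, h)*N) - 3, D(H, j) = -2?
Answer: -63/2 ≈ -31.500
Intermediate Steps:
I(h, N) = -3/2 + h - N (I(h, N) = ((2*h - 2*N) - 3)/2 = ((-2*N + 2*h) - 3)/2 = (-3 - 2*N + 2*h)/2 = -3/2 + h - N)
u(Z) = (-3 + Z)²
q(O) = 9*O
(-6*1)*u(6) - q(I(-4, -3)) = (-6*1)*(-3 + 6)² - 9*(-3/2 - 4 - 1*(-3)) = -6*3² - 9*(-3/2 - 4 + 3) = -6*9 - 9*(-5)/2 = -54 - 1*(-45/2) = -54 + 45/2 = -63/2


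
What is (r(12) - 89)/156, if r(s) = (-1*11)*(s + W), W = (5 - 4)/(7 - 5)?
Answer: -151/104 ≈ -1.4519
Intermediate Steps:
W = ½ (W = 1/2 = 1*(½) = ½ ≈ 0.50000)
r(s) = -11/2 - 11*s (r(s) = (-1*11)*(s + ½) = -11*(½ + s) = -11/2 - 11*s)
(r(12) - 89)/156 = ((-11/2 - 11*12) - 89)/156 = ((-11/2 - 132) - 89)*(1/156) = (-275/2 - 89)*(1/156) = -453/2*1/156 = -151/104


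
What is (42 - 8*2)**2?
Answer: 676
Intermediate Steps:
(42 - 8*2)**2 = (42 - 16)**2 = 26**2 = 676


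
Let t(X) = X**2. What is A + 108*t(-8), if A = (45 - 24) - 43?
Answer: 6890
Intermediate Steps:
A = -22 (A = 21 - 43 = -22)
A + 108*t(-8) = -22 + 108*(-8)**2 = -22 + 108*64 = -22 + 6912 = 6890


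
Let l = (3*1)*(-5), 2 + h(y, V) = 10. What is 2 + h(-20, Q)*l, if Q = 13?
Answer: -118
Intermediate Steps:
h(y, V) = 8 (h(y, V) = -2 + 10 = 8)
l = -15 (l = 3*(-5) = -15)
2 + h(-20, Q)*l = 2 + 8*(-15) = 2 - 120 = -118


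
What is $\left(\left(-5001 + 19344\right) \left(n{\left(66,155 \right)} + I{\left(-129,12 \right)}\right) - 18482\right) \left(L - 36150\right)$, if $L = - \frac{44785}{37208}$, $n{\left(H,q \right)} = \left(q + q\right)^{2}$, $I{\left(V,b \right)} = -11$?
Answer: $- \frac{1853817323061339325}{37208} \approx -4.9823 \cdot 10^{13}$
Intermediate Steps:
$n{\left(H,q \right)} = 4 q^{2}$ ($n{\left(H,q \right)} = \left(2 q\right)^{2} = 4 q^{2}$)
$L = - \frac{44785}{37208}$ ($L = \left(-44785\right) \frac{1}{37208} = - \frac{44785}{37208} \approx -1.2036$)
$\left(\left(-5001 + 19344\right) \left(n{\left(66,155 \right)} + I{\left(-129,12 \right)}\right) - 18482\right) \left(L - 36150\right) = \left(\left(-5001 + 19344\right) \left(4 \cdot 155^{2} - 11\right) - 18482\right) \left(- \frac{44785}{37208} - 36150\right) = \left(14343 \left(4 \cdot 24025 - 11\right) - 18482\right) \left(- \frac{44785}{37208} - 36150\right) = \left(14343 \left(96100 - 11\right) - 18482\right) \left(- \frac{44785}{37208} - 36150\right) = \left(14343 \cdot 96089 - 18482\right) \left(- \frac{1345113985}{37208}\right) = \left(1378204527 - 18482\right) \left(- \frac{1345113985}{37208}\right) = 1378186045 \left(- \frac{1345113985}{37208}\right) = - \frac{1853817323061339325}{37208}$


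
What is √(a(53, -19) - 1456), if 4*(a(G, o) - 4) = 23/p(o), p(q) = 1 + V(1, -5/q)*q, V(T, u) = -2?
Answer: I*√8833071/78 ≈ 38.103*I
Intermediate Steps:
p(q) = 1 - 2*q
a(G, o) = 4 + 23/(4*(1 - 2*o)) (a(G, o) = 4 + (23/(1 - 2*o))/4 = 4 + 23/(4*(1 - 2*o)))
√(a(53, -19) - 1456) = √((39 - 32*(-19))/(4*(1 - 2*(-19))) - 1456) = √((39 + 608)/(4*(1 + 38)) - 1456) = √((¼)*647/39 - 1456) = √((¼)*(1/39)*647 - 1456) = √(647/156 - 1456) = √(-226489/156) = I*√8833071/78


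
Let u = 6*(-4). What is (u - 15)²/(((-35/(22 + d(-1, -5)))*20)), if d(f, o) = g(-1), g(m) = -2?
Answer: -1521/35 ≈ -43.457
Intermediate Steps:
d(f, o) = -2
u = -24
(u - 15)²/(((-35/(22 + d(-1, -5)))*20)) = (-24 - 15)²/(((-35/(22 - 2))*20)) = (-39)²/(((-35/20)*20)) = 1521/((((1/20)*(-35))*20)) = 1521/((-7/4*20)) = 1521/(-35) = 1521*(-1/35) = -1521/35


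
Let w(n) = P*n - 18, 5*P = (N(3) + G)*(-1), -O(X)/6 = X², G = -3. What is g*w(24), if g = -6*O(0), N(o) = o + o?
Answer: 0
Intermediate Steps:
N(o) = 2*o
O(X) = -6*X²
g = 0 (g = -(-36)*0² = -(-36)*0 = -6*0 = 0)
P = -⅗ (P = ((2*3 - 3)*(-1))/5 = ((6 - 3)*(-1))/5 = (3*(-1))/5 = (⅕)*(-3) = -⅗ ≈ -0.60000)
w(n) = -18 - 3*n/5 (w(n) = -3*n/5 - 18 = -18 - 3*n/5)
g*w(24) = 0*(-18 - ⅗*24) = 0*(-18 - 72/5) = 0*(-162/5) = 0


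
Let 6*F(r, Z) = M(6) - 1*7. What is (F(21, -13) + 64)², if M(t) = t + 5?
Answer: 37636/9 ≈ 4181.8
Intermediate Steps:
M(t) = 5 + t
F(r, Z) = ⅔ (F(r, Z) = ((5 + 6) - 1*7)/6 = (11 - 7)/6 = (⅙)*4 = ⅔)
(F(21, -13) + 64)² = (⅔ + 64)² = (194/3)² = 37636/9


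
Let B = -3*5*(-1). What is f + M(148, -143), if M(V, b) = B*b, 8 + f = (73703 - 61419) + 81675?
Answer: 91806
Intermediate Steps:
B = 15 (B = -15*(-1) = 15)
f = 93951 (f = -8 + ((73703 - 61419) + 81675) = -8 + (12284 + 81675) = -8 + 93959 = 93951)
M(V, b) = 15*b
f + M(148, -143) = 93951 + 15*(-143) = 93951 - 2145 = 91806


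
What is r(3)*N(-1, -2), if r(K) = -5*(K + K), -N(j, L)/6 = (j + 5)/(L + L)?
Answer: -180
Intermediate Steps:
N(j, L) = -3*(5 + j)/L (N(j, L) = -6*(j + 5)/(L + L) = -6*(5 + j)/(2*L) = -6*(5 + j)*1/(2*L) = -3*(5 + j)/L)
r(K) = -10*K
r(3)*N(-1, -2) = (-10*3)*(3*(-5 - 1*(-1))/(-2)) = -90*(-1)*(-5 + 1)/2 = -90*(-1)*(-4)/2 = -30*6 = -180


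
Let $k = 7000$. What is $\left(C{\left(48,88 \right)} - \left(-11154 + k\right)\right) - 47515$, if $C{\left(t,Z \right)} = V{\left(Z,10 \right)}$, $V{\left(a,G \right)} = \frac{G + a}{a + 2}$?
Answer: $- \frac{1951196}{45} \approx -43360.0$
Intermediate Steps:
$V{\left(a,G \right)} = \frac{G + a}{2 + a}$
$C{\left(t,Z \right)} = \frac{10 + Z}{2 + Z}$
$\left(C{\left(48,88 \right)} - \left(-11154 + k\right)\right) - 47515 = \left(\frac{10 + 88}{2 + 88} + \left(11154 - 7000\right)\right) - 47515 = \left(\frac{1}{90} \cdot 98 + \left(11154 - 7000\right)\right) - 47515 = \left(\frac{1}{90} \cdot 98 + 4154\right) - 47515 = \left(\frac{49}{45} + 4154\right) - 47515 = \frac{186979}{45} - 47515 = - \frac{1951196}{45}$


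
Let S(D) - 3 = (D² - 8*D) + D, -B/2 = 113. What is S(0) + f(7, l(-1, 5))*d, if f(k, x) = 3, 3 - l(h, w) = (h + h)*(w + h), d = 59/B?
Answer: 501/226 ≈ 2.2168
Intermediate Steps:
B = -226 (B = -2*113 = -226)
d = -59/226 (d = 59/(-226) = 59*(-1/226) = -59/226 ≈ -0.26106)
l(h, w) = 3 - 2*h*(h + w) (l(h, w) = 3 - (h + h)*(w + h) = 3 - 2*h*(h + w))
S(D) = 3 + D² - 7*D (S(D) = 3 + ((D² - 8*D) + D) = 3 + (D² - 7*D) = 3 + D² - 7*D)
S(0) + f(7, l(-1, 5))*d = (3 + 0² - 7*0) + 3*(-59/226) = (3 + 0 + 0) - 177/226 = 3 - 177/226 = 501/226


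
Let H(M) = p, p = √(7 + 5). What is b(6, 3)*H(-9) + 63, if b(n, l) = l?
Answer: 63 + 6*√3 ≈ 73.392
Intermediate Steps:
p = 2*√3 (p = √12 = 2*√3 ≈ 3.4641)
H(M) = 2*√3
b(6, 3)*H(-9) + 63 = 3*(2*√3) + 63 = 6*√3 + 63 = 63 + 6*√3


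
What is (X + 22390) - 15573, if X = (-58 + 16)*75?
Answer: 3667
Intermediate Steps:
X = -3150 (X = -42*75 = -3150)
(X + 22390) - 15573 = (-3150 + 22390) - 15573 = 19240 - 15573 = 3667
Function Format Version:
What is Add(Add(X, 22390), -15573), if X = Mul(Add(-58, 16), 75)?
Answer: 3667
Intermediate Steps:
X = -3150 (X = Mul(-42, 75) = -3150)
Add(Add(X, 22390), -15573) = Add(Add(-3150, 22390), -15573) = Add(19240, -15573) = 3667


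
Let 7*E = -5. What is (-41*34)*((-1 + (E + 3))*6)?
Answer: -75276/7 ≈ -10754.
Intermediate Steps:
E = -5/7 (E = (⅐)*(-5) = -5/7 ≈ -0.71429)
(-41*34)*((-1 + (E + 3))*6) = (-41*34)*((-1 + (-5/7 + 3))*6) = -1394*(-1 + 16/7)*6 = -12546*6/7 = -1394*54/7 = -75276/7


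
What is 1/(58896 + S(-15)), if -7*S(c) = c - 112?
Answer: 7/412399 ≈ 1.6974e-5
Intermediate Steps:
S(c) = 16 - c/7 (S(c) = -(c - 112)/7 = -(-112 + c)/7 = 16 - c/7)
1/(58896 + S(-15)) = 1/(58896 + (16 - ⅐*(-15))) = 1/(58896 + (16 + 15/7)) = 1/(58896 + 127/7) = 1/(412399/7) = 7/412399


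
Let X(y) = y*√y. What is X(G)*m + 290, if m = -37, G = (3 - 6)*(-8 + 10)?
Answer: 290 + 222*I*√6 ≈ 290.0 + 543.79*I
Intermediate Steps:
G = -6 (G = -3*2 = -6)
X(y) = y^(3/2)
X(G)*m + 290 = (-6)^(3/2)*(-37) + 290 = -6*I*√6*(-37) + 290 = 222*I*√6 + 290 = 290 + 222*I*√6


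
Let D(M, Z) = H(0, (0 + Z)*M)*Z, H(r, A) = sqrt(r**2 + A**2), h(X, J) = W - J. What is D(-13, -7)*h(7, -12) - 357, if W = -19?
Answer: 4102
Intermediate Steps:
h(X, J) = -19 - J
H(r, A) = sqrt(A**2 + r**2)
D(M, Z) = Z*sqrt(M**2*Z**2) (D(M, Z) = sqrt(((0 + Z)*M)**2 + 0**2)*Z = sqrt((Z*M)**2 + 0)*Z = sqrt((M*Z)**2 + 0)*Z = sqrt(M**2*Z**2 + 0)*Z = sqrt(M**2*Z**2)*Z = Z*sqrt(M**2*Z**2))
D(-13, -7)*h(7, -12) - 357 = (-7*sqrt((-13)**2*(-7)**2))*(-19 - 1*(-12)) - 357 = (-7*sqrt(169*49))*(-19 + 12) - 357 = -7*sqrt(8281)*(-7) - 357 = -7*91*(-7) - 357 = -637*(-7) - 357 = 4459 - 357 = 4102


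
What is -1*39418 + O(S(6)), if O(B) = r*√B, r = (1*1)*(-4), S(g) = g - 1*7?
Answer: -39418 - 4*I ≈ -39418.0 - 4.0*I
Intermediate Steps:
S(g) = -7 + g (S(g) = g - 7 = -7 + g)
r = -4 (r = 1*(-4) = -4)
O(B) = -4*√B
-1*39418 + O(S(6)) = -1*39418 - 4*√(-7 + 6) = -39418 - 4*I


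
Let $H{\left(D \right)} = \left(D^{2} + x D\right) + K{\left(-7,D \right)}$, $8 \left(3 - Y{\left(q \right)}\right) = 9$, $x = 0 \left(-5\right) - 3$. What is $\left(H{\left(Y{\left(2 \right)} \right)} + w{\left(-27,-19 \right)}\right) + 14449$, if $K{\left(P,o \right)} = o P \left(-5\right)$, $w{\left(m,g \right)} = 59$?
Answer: $\frac{932577}{64} \approx 14572.0$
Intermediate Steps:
$K{\left(P,o \right)} = - 5 P o$ ($K{\left(P,o \right)} = P o \left(-5\right) = - 5 P o$)
$x = -3$ ($x = 0 - 3 = -3$)
$Y{\left(q \right)} = \frac{15}{8}$ ($Y{\left(q \right)} = 3 - \frac{9}{8} = \frac{15}{8}$)
$H{\left(D \right)} = D^{2} + 32 D$ ($H{\left(D \right)} = \left(D^{2} - 3 D\right) - - 35 D = \left(D^{2} - 3 D\right) + 35 D = D^{2} + 32 D$)
$\left(H{\left(Y{\left(2 \right)} \right)} + w{\left(-27,-19 \right)}\right) + 14449 = \left(\frac{15 \left(32 + \frac{15}{8}\right)}{8} + 59\right) + 14449 = \left(\frac{15}{8} \cdot \frac{271}{8} + 59\right) + 14449 = \left(\frac{4065}{64} + 59\right) + 14449 = \frac{7841}{64} + 14449 = \frac{932577}{64}$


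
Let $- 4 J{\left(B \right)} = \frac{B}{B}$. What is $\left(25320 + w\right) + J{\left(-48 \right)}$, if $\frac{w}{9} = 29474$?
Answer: $\frac{1162343}{4} \approx 2.9059 \cdot 10^{5}$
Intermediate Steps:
$w = 265266$ ($w = 9 \cdot 29474 = 265266$)
$J{\left(B \right)} = - \frac{1}{4}$ ($J{\left(B \right)} = - \frac{B \frac{1}{B}}{4} = \left(- \frac{1}{4}\right) 1 = - \frac{1}{4}$)
$\left(25320 + w\right) + J{\left(-48 \right)} = \left(25320 + 265266\right) - \frac{1}{4} = 290586 - \frac{1}{4} = \frac{1162343}{4}$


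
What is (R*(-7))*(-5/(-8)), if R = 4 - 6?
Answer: 35/4 ≈ 8.7500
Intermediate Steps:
R = -2
(R*(-7))*(-5/(-8)) = (-2*(-7))*(-5/(-8)) = 14*(-5*(-⅛)) = 14*(5/8) = 35/4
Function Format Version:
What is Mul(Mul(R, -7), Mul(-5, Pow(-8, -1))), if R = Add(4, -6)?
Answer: Rational(35, 4) ≈ 8.7500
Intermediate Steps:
R = -2
Mul(Mul(R, -7), Mul(-5, Pow(-8, -1))) = Mul(Mul(-2, -7), Mul(-5, Pow(-8, -1))) = Mul(14, Mul(-5, Rational(-1, 8))) = Mul(14, Rational(5, 8)) = Rational(35, 4)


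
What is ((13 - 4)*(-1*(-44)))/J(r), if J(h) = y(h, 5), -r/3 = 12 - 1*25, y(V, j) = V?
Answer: 132/13 ≈ 10.154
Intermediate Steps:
r = 39 (r = -3*(12 - 1*25) = -3*(12 - 25) = -3*(-13) = 39)
J(h) = h
((13 - 4)*(-1*(-44)))/J(r) = ((13 - 4)*(-1*(-44)))/39 = (9*44)*(1/39) = 396*(1/39) = 132/13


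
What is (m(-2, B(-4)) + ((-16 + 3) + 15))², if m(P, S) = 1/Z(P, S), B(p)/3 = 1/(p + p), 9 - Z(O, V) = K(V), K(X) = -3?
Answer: 625/144 ≈ 4.3403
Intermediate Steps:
Z(O, V) = 12 (Z(O, V) = 9 - 1*(-3) = 9 + 3 = 12)
B(p) = 3/(2*p) (B(p) = 3/(p + p) = 3/((2*p)) = 3*(1/(2*p)) = 3/(2*p))
m(P, S) = 1/12
(m(-2, B(-4)) + ((-16 + 3) + 15))² = (1/12 + ((-16 + 3) + 15))² = (1/12 + (-13 + 15))² = (1/12 + 2)² = (25/12)² = 625/144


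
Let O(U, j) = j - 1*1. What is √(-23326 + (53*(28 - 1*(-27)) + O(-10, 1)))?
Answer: I*√20411 ≈ 142.87*I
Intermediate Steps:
O(U, j) = -1 + j (O(U, j) = j - 1 = -1 + j)
√(-23326 + (53*(28 - 1*(-27)) + O(-10, 1))) = √(-23326 + (53*(28 - 1*(-27)) + (-1 + 1))) = √(-23326 + (53*(28 + 27) + 0)) = √(-23326 + (53*55 + 0)) = √(-23326 + (2915 + 0)) = √(-23326 + 2915) = √(-20411) = I*√20411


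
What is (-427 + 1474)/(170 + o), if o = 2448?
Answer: 1047/2618 ≈ 0.39992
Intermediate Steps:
(-427 + 1474)/(170 + o) = (-427 + 1474)/(170 + 2448) = 1047/2618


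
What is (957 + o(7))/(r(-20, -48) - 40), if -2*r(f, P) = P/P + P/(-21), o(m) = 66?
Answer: -1302/53 ≈ -24.566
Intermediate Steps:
r(f, P) = -½ + P/42 (r(f, P) = -(P/P + P/(-21))/2 = -(1 + P*(-1/21))/2 = -(1 - P/21)/2 = -½ + P/42)
(957 + o(7))/(r(-20, -48) - 40) = (957 + 66)/((-½ + (1/42)*(-48)) - 40) = 1023/((-½ - 8/7) - 40) = 1023/(-23/14 - 40) = 1023/(-583/14) = 1023*(-14/583) = -1302/53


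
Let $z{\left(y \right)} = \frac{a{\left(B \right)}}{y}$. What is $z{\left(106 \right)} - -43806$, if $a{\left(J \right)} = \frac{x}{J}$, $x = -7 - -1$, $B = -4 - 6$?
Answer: $\frac{23217183}{530} \approx 43806.0$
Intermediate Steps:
$B = -10$ ($B = -4 - 6 = -10$)
$x = -6$ ($x = -7 + 1 = -6$)
$a{\left(J \right)} = - \frac{6}{J}$
$z{\left(y \right)} = \frac{3}{5 y}$ ($z{\left(y \right)} = \frac{\left(-6\right) \frac{1}{-10}}{y} = \frac{\left(-6\right) \left(- \frac{1}{10}\right)}{y} = \frac{3}{5 y}$)
$z{\left(106 \right)} - -43806 = \frac{3}{5 \cdot 106} - -43806 = \frac{3}{5} \cdot \frac{1}{106} + 43806 = \frac{3}{530} + 43806 = \frac{23217183}{530}$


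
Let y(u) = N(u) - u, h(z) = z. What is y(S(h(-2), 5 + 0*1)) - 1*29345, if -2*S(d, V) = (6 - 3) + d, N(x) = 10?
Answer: -58669/2 ≈ -29335.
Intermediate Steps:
S(d, V) = -3/2 - d/2 (S(d, V) = -((6 - 3) + d)/2 = -(3 + d)/2 = -3/2 - d/2)
y(u) = 10 - u
y(S(h(-2), 5 + 0*1)) - 1*29345 = (10 - (-3/2 - ½*(-2))) - 1*29345 = (10 - (-3/2 + 1)) - 29345 = (10 - 1*(-½)) - 29345 = (10 + ½) - 29345 = 21/2 - 29345 = -58669/2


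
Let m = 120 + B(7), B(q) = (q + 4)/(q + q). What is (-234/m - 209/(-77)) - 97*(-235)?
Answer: 269833612/11837 ≈ 22796.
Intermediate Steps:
B(q) = (4 + q)/(2*q) (B(q) = (4 + q)/((2*q)) = (4 + q)*(1/(2*q)) = (4 + q)/(2*q))
m = 1691/14 (m = 120 + (½)*(4 + 7)/7 = 120 + (½)*(⅐)*11 = 120 + 11/14 = 1691/14 ≈ 120.79)
(-234/m - 209/(-77)) - 97*(-235) = (-234/1691/14 - 209/(-77)) - 97*(-235) = (-234*14/1691 - 209*(-1/77)) + 22795 = (-3276/1691 + 19/7) + 22795 = 9197/11837 + 22795 = 269833612/11837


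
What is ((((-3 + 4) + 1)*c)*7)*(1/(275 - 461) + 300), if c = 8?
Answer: 3124744/93 ≈ 33599.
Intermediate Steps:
((((-3 + 4) + 1)*c)*7)*(1/(275 - 461) + 300) = ((((-3 + 4) + 1)*8)*7)*(1/(275 - 461) + 300) = (((1 + 1)*8)*7)*(1/(-186) + 300) = ((2*8)*7)*(-1/186 + 300) = (16*7)*(55799/186) = 112*(55799/186) = 3124744/93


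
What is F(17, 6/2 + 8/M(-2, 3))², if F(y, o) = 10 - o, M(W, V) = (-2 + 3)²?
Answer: 1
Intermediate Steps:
M(W, V) = 1 (M(W, V) = 1² = 1)
F(17, 6/2 + 8/M(-2, 3))² = (10 - (6/2 + 8/1))² = (10 - (6*(½) + 8*1))² = (10 - (3 + 8))² = (10 - 1*11)² = (10 - 11)² = (-1)² = 1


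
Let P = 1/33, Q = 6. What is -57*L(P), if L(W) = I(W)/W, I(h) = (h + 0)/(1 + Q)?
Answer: -57/7 ≈ -8.1429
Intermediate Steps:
P = 1/33 ≈ 0.030303
I(h) = h/7 (I(h) = (h + 0)/(1 + 6) = h/7)
L(W) = ⅐ (L(W) = (W/7)/W = ⅐)
-57*L(P) = -57*⅐ = -57/7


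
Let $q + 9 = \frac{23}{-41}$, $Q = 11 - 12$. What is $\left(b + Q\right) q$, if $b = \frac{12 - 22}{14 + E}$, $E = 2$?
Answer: $\frac{637}{41} \approx 15.537$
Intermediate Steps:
$Q = -1$
$b = - \frac{5}{8}$ ($b = \frac{12 - 22}{14 + 2} = - \frac{10}{16} = \left(-10\right) \frac{1}{16} = - \frac{5}{8} \approx -0.625$)
$q = - \frac{392}{41}$ ($q = -9 + \frac{23}{-41} = -9 + 23 \left(- \frac{1}{41}\right) = -9 - \frac{23}{41} = - \frac{392}{41} \approx -9.561$)
$\left(b + Q\right) q = \left(- \frac{5}{8} - 1\right) \left(- \frac{392}{41}\right) = \left(- \frac{13}{8}\right) \left(- \frac{392}{41}\right) = \frac{637}{41}$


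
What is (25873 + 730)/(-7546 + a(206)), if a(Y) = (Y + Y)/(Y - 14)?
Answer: -1276944/362105 ≈ -3.5264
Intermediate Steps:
a(Y) = 2*Y/(-14 + Y) (a(Y) = (2*Y)/(-14 + Y) = 2*Y/(-14 + Y))
(25873 + 730)/(-7546 + a(206)) = (25873 + 730)/(-7546 + 2*206/(-14 + 206)) = 26603/(-7546 + 2*206/192) = 26603/(-7546 + 2*206*(1/192)) = 26603/(-7546 + 103/48) = 26603/(-362105/48) = 26603*(-48/362105) = -1276944/362105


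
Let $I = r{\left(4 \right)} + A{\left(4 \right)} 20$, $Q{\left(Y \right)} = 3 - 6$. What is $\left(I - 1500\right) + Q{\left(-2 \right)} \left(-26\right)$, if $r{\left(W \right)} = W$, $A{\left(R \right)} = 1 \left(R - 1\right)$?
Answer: $-1358$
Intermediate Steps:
$Q{\left(Y \right)} = -3$ ($Q{\left(Y \right)} = 3 - 6 = -3$)
$A{\left(R \right)} = -1 + R$ ($A{\left(R \right)} = 1 \left(-1 + R\right) = -1 + R$)
$I = 64$ ($I = 4 + \left(-1 + 4\right) 20 = 4 + 3 \cdot 20 = 4 + 60 = 64$)
$\left(I - 1500\right) + Q{\left(-2 \right)} \left(-26\right) = \left(64 - 1500\right) - -78 = -1436 + 78 = -1358$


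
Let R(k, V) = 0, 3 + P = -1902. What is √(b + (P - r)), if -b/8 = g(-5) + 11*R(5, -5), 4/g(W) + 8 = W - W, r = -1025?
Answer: 2*I*√219 ≈ 29.597*I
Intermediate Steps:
P = -1905 (P = -3 - 1902 = -1905)
g(W) = -½ (g(W) = 4/(-8 + (W - W)) = 4/(-8 + 0) = 4/(-8) = 4*(-⅛) = -½)
b = 4 (b = -8*(-½ + 11*0) = -8*(-½ + 0) = -8*(-½) = 4)
√(b + (P - r)) = √(4 + (-1905 - 1*(-1025))) = √(4 + (-1905 + 1025)) = √(4 - 880) = √(-876) = 2*I*√219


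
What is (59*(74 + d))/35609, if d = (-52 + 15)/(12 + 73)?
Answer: 368927/3026765 ≈ 0.12189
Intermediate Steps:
d = -37/85 ≈ -0.43529
(59*(74 + d))/35609 = (59*(74 - 37/85))/35609 = (59*(6253/85))*(1/35609) = (368927/85)*(1/35609) = 368927/3026765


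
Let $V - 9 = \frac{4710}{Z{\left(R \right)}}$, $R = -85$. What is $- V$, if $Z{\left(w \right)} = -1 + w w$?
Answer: $- \frac{11621}{1204} \approx -9.652$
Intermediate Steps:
$Z{\left(w \right)} = -1 + w^{2}$
$V = \frac{11621}{1204}$ ($V = 9 + \frac{4710}{-1 + \left(-85\right)^{2}} = 9 + \frac{4710}{-1 + 7225} = 9 + \frac{4710}{7224} = 9 + 4710 \cdot \frac{1}{7224} = 9 + \frac{785}{1204} = \frac{11621}{1204} \approx 9.652$)
$- V = \left(-1\right) \frac{11621}{1204} = - \frac{11621}{1204}$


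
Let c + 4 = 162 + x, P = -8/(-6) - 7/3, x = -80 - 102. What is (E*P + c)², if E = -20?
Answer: 16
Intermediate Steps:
x = -182
P = -1 (P = -8*(-⅙) - 7*⅓ = 4/3 - 7/3 = -1)
c = -24 (c = -4 + (162 - 182) = -4 - 20 = -24)
(E*P + c)² = (-20*(-1) - 24)² = (20 - 24)² = (-4)² = 16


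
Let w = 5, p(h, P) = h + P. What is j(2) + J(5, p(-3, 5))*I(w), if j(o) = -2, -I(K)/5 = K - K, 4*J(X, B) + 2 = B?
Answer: -2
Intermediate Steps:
p(h, P) = P + h
J(X, B) = -½ + B/4
I(K) = 0 (I(K) = -5*(K - K) = -5*0 = 0)
j(2) + J(5, p(-3, 5))*I(w) = -2 + (-½ + (5 - 3)/4)*0 = -2 + (-½ + (¼)*2)*0 = -2 + (-½ + ½)*0 = -2 + 0*0 = -2 + 0 = -2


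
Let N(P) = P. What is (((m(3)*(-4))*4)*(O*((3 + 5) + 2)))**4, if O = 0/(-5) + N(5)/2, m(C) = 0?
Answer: 0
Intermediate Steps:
O = 5/2 (O = 0/(-5) + 5/2 = 0*(-1/5) + 5*(1/2) = 0 + 5/2 = 5/2 ≈ 2.5000)
(((m(3)*(-4))*4)*(O*((3 + 5) + 2)))**4 = (((0*(-4))*4)*(5*((3 + 5) + 2)/2))**4 = ((0*4)*(5*(8 + 2)/2))**4 = (0*((5/2)*10))**4 = (0*25)**4 = 0**4 = 0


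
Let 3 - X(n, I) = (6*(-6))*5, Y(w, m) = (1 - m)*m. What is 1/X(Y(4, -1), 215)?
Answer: 1/183 ≈ 0.0054645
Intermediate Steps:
Y(w, m) = m*(1 - m)
X(n, I) = 183 (X(n, I) = 3 - 6*(-6)*5 = 3 - (-36)*5 = 3 - 1*(-180) = 3 + 180 = 183)
1/X(Y(4, -1), 215) = 1/183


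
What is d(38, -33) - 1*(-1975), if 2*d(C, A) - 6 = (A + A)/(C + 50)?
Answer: 15821/8 ≈ 1977.6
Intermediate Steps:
d(C, A) = 3 + A/(50 + C) (d(C, A) = 3 + ((A + A)/(C + 50))/2 = 3 + ((2*A)/(50 + C))/2 = 3 + (2*A/(50 + C))/2 = 3 + A/(50 + C))
d(38, -33) - 1*(-1975) = (150 - 33 + 3*38)/(50 + 38) - 1*(-1975) = (150 - 33 + 114)/88 + 1975 = (1/88)*231 + 1975 = 21/8 + 1975 = 15821/8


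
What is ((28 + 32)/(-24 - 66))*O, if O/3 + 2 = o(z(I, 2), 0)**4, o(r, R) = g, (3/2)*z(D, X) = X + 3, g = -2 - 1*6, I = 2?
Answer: -8188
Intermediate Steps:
g = -8 (g = -2 - 6 = -8)
z(D, X) = 2 + 2*X/3 (z(D, X) = 2*(X + 3)/3 = 2*(3 + X)/3 = 2 + 2*X/3)
o(r, R) = -8
O = 12282 (O = -6 + 3*(-8)**4 = -6 + 3*4096 = -6 + 12288 = 12282)
((28 + 32)/(-24 - 66))*O = ((28 + 32)/(-24 - 66))*12282 = (60/(-90))*12282 = (60*(-1/90))*12282 = -2/3*12282 = -8188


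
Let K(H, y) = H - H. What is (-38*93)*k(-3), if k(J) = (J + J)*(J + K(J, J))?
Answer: -63612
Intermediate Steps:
K(H, y) = 0
k(J) = 2*J**2 (k(J) = (J + J)*(J + 0) = (2*J)*J = 2*J**2)
(-38*93)*k(-3) = (-38*93)*(2*(-3)**2) = -7068*9 = -3534*18 = -63612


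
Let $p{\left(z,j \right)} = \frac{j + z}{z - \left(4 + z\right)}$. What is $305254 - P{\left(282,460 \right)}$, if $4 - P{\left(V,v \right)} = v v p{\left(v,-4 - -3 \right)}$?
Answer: $-23975850$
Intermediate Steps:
$p{\left(z,j \right)} = - \frac{j}{4} - \frac{z}{4}$ ($p{\left(z,j \right)} = \frac{j + z}{-4} = \left(j + z\right) \left(- \frac{1}{4}\right) = - \frac{j}{4} - \frac{z}{4}$)
$P{\left(V,v \right)} = 4 - v^{2} \left(\frac{1}{4} - \frac{v}{4}\right)$ ($P{\left(V,v \right)} = 4 - v v \left(- \frac{-4 - -3}{4} - \frac{v}{4}\right) = 4 - v^{2} \left(- \frac{-4 + 3}{4} - \frac{v}{4}\right) = 4 - v^{2} \left(\left(- \frac{1}{4}\right) \left(-1\right) - \frac{v}{4}\right) = 4 - v^{2} \left(\frac{1}{4} - \frac{v}{4}\right)$)
$305254 - P{\left(282,460 \right)} = 305254 - \left(4 + \frac{460^{2} \left(-1 + 460\right)}{4}\right) = 305254 - \left(4 + \frac{1}{4} \cdot 211600 \cdot 459\right) = 305254 - \left(4 + 24281100\right) = 305254 - 24281104 = -23975850$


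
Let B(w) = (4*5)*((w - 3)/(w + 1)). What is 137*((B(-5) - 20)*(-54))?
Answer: -147960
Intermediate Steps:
B(w) = 20*(-3 + w)/(1 + w) (B(w) = 20*((-3 + w)/(1 + w)) = 20*(-3 + w)/(1 + w))
137*((B(-5) - 20)*(-54)) = 137*((20*(-3 - 5)/(1 - 5) - 20)*(-54)) = 137*((20*(-8)/(-4) - 20)*(-54)) = 137*((20*(-¼)*(-8) - 20)*(-54)) = 137*((40 - 20)*(-54)) = 137*(20*(-54)) = 137*(-1080) = -147960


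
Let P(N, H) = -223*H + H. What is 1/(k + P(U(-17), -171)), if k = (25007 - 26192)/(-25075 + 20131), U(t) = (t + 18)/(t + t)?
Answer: 1648/62561771 ≈ 2.6342e-5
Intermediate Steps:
U(t) = (18 + t)/(2*t) (U(t) = (18 + t)/((2*t)) = (18 + t)*(1/(2*t)) = (18 + t)/(2*t))
P(N, H) = -222*H
k = 395/1648 (k = -1185/(-4944) = -1185*(-1/4944) = 395/1648 ≈ 0.23968)
1/(k + P(U(-17), -171)) = 1/(395/1648 - 222*(-171)) = 1/(395/1648 + 37962) = 1/(62561771/1648) = 1648/62561771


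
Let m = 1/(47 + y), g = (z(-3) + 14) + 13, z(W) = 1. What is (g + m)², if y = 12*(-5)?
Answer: 131769/169 ≈ 779.70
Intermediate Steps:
y = -60
g = 28 (g = (1 + 14) + 13 = 15 + 13 = 28)
m = -1/13 (m = 1/(47 - 60) = 1/(-13) = -1/13 ≈ -0.076923)
(g + m)² = (28 - 1/13)² = (363/13)² = 131769/169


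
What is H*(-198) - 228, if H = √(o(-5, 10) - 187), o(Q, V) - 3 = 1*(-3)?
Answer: -228 - 198*I*√187 ≈ -228.0 - 2707.6*I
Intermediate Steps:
o(Q, V) = 0 (o(Q, V) = 3 + 1*(-3) = 3 - 3 = 0)
H = I*√187 (H = √(0 - 187) = √(-187) = I*√187 ≈ 13.675*I)
H*(-198) - 228 = (I*√187)*(-198) - 228 = -198*I*√187 - 228 = -228 - 198*I*√187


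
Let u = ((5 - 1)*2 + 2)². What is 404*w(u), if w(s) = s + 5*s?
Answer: 242400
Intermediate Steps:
u = 100 (u = (4*2 + 2)² = (8 + 2)² = 10² = 100)
w(s) = 6*s
404*w(u) = 404*(6*100) = 404*600 = 242400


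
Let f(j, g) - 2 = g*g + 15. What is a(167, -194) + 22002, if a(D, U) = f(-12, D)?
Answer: 49908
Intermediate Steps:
f(j, g) = 17 + g² (f(j, g) = 2 + (g*g + 15) = 2 + (g² + 15) = 2 + (15 + g²) = 17 + g²)
a(D, U) = 17 + D²
a(167, -194) + 22002 = (17 + 167²) + 22002 = (17 + 27889) + 22002 = 27906 + 22002 = 49908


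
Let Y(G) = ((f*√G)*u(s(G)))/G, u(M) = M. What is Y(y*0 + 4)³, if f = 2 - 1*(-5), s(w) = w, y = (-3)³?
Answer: 2744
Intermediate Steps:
y = -27
f = 7 (f = 2 + 5 = 7)
Y(G) = 7*√G (Y(G) = ((7*√G)*G)/G = (7*G^(3/2))/G = 7*√G)
Y(y*0 + 4)³ = (7*√(-27*0 + 4))³ = (7*√(0 + 4))³ = (7*√4)³ = (7*2)³ = 14³ = 2744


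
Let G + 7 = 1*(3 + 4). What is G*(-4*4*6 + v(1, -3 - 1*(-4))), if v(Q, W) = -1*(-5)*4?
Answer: 0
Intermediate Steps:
v(Q, W) = 20 (v(Q, W) = 5*4 = 20)
G = 0 (G = -7 + 1*(3 + 4) = -7 + 1*7 = -7 + 7 = 0)
G*(-4*4*6 + v(1, -3 - 1*(-4))) = 0*(-4*4*6 + 20) = 0*(-16*6 + 20) = 0*(-96 + 20) = 0*(-76) = 0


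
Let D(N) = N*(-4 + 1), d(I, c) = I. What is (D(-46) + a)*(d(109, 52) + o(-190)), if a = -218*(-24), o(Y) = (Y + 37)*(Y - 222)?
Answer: 339088650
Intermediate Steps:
D(N) = -3*N (D(N) = N*(-3) = -3*N)
o(Y) = (-222 + Y)*(37 + Y) (o(Y) = (37 + Y)*(-222 + Y) = (-222 + Y)*(37 + Y))
a = 5232
(D(-46) + a)*(d(109, 52) + o(-190)) = (-3*(-46) + 5232)*(109 + (-8214 + (-190)**2 - 185*(-190))) = (138 + 5232)*(109 + (-8214 + 36100 + 35150)) = 5370*(109 + 63036) = 5370*63145 = 339088650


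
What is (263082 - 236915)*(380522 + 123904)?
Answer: 13199315142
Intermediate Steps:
(263082 - 236915)*(380522 + 123904) = 26167*504426 = 13199315142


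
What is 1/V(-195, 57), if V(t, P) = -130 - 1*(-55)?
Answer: -1/75 ≈ -0.013333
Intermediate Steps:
V(t, P) = -75 (V(t, P) = -130 + 55 = -75)
1/V(-195, 57) = 1/(-75) = -1/75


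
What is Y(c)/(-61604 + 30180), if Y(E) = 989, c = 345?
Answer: -989/31424 ≈ -0.031473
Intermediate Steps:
Y(c)/(-61604 + 30180) = 989/(-61604 + 30180) = 989/(-31424) = 989*(-1/31424) = -989/31424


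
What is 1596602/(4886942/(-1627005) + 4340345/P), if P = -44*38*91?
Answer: -395242121699945520/7805321015909 ≈ -50638.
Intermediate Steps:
P = -152152 (P = -1672*91 = -152152)
1596602/(4886942/(-1627005) + 4340345/P) = 1596602/(4886942/(-1627005) + 4340345/(-152152)) = 1596602/(4886942*(-1/1627005) + 4340345*(-1/152152)) = 1596602/(-4886942/1627005 - 4340345/152152) = 1596602/(-7805321015909/247552064760) = 1596602*(-247552064760/7805321015909) = -395242121699945520/7805321015909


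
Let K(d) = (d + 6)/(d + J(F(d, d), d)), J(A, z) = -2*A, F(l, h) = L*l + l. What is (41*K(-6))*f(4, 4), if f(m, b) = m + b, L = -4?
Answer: 0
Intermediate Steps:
F(l, h) = -3*l (F(l, h) = -4*l + l = -3*l)
f(m, b) = b + m
K(d) = (6 + d)/(7*d) (K(d) = (d + 6)/(d - (-6)*d) = (6 + d)/(d + 6*d) = (6 + d)/((7*d)) = (6 + d)*(1/(7*d)) = (6 + d)/(7*d))
(41*K(-6))*f(4, 4) = (41*((⅐)*(6 - 6)/(-6)))*(4 + 4) = (41*((⅐)*(-⅙)*0))*8 = (41*0)*8 = 0*8 = 0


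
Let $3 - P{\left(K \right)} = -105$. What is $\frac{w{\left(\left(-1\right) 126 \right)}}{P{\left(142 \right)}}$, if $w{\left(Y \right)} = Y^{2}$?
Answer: $147$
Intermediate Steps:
$P{\left(K \right)} = 108$ ($P{\left(K \right)} = 3 - -105 = 3 + 105 = 108$)
$\frac{w{\left(\left(-1\right) 126 \right)}}{P{\left(142 \right)}} = \frac{\left(\left(-1\right) 126\right)^{2}}{108} = \left(-126\right)^{2} \cdot \frac{1}{108} = 15876 \cdot \frac{1}{108} = 147$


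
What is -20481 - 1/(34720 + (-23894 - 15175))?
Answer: -89071868/4349 ≈ -20481.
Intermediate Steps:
-20481 - 1/(34720 + (-23894 - 15175)) = -20481 - 1/(34720 - 39069) = -20481 - 1/(-4349) = -20481 - 1*(-1/4349) = -20481 + 1/4349 = -89071868/4349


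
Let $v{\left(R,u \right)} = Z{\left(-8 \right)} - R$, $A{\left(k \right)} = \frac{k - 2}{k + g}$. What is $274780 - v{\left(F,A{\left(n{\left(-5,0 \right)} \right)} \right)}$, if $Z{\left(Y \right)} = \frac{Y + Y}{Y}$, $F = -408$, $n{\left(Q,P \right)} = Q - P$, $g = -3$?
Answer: $274370$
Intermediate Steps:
$A{\left(k \right)} = \frac{-2 + k}{-3 + k}$ ($A{\left(k \right)} = \frac{k - 2}{k - 3} = \frac{-2 + k}{-3 + k}$)
$Z{\left(Y \right)} = 2$ ($Z{\left(Y \right)} = \frac{2 Y}{Y} = 2$)
$v{\left(R,u \right)} = 2 - R$
$274780 - v{\left(F,A{\left(n{\left(-5,0 \right)} \right)} \right)} = 274780 - \left(2 - -408\right) = 274780 - \left(2 + 408\right) = 274780 - 410 = 274370$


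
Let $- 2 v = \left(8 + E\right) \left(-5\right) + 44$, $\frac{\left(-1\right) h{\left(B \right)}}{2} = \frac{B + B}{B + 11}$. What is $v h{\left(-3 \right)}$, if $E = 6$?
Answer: $\frac{39}{2} \approx 19.5$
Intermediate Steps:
$h{\left(B \right)} = - \frac{4 B}{11 + B}$ ($h{\left(B \right)} = - 2 \frac{B + B}{B + 11} = - 2 \frac{2 B}{11 + B} = - \frac{4 B}{11 + B}$)
$v = 13$ ($v = - \frac{\left(8 + 6\right) \left(-5\right) + 44}{2} = - \frac{14 \left(-5\right) + 44}{2} = - \frac{-70 + 44}{2} = \left(- \frac{1}{2}\right) \left(-26\right) = 13$)
$v h{\left(-3 \right)} = 13 \left(\left(-4\right) \left(-3\right) \frac{1}{11 - 3}\right) = 13 \left(\left(-4\right) \left(-3\right) \frac{1}{8}\right) = 13 \cdot \frac{3}{2} = \frac{39}{2}$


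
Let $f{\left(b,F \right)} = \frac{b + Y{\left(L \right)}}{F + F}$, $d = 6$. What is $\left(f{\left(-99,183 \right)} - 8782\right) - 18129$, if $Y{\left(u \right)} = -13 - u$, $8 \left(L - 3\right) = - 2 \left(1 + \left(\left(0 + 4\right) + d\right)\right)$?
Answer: $- \frac{39398153}{1464} \approx -26911.0$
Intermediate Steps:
$L = \frac{1}{4}$ ($L = 3 + \frac{\left(-2\right) \left(1 + \left(\left(0 + 4\right) + 6\right)\right)}{8} = 3 + \frac{\left(-2\right) \left(1 + \left(4 + 6\right)\right)}{8} = 3 + \frac{\left(-2\right) \left(1 + 10\right)}{8} = 3 + \frac{\left(-2\right) 11}{8} = 3 + \frac{1}{8} \left(-22\right) = 3 - \frac{11}{4} = \frac{1}{4} \approx 0.25$)
$f{\left(b,F \right)} = \frac{- \frac{53}{4} + b}{2 F}$ ($f{\left(b,F \right)} = \frac{b - \frac{53}{4}}{F + F} = \frac{b - \frac{53}{4}}{2 F} = \left(b - \frac{53}{4}\right) \frac{1}{2 F} = \left(- \frac{53}{4} + b\right) \frac{1}{2 F} = \frac{- \frac{53}{4} + b}{2 F}$)
$\left(f{\left(-99,183 \right)} - 8782\right) - 18129 = \left(\frac{-53 + 4 \left(-99\right)}{8 \cdot 183} - 8782\right) - 18129 = \left(\frac{1}{8} \cdot \frac{1}{183} \left(-53 - 396\right) - 8782\right) - 18129 = \left(\frac{1}{8} \cdot \frac{1}{183} \left(-449\right) - 8782\right) - 18129 = \left(- \frac{449}{1464} - 8782\right) - 18129 = - \frac{12857297}{1464} - 18129 = - \frac{39398153}{1464}$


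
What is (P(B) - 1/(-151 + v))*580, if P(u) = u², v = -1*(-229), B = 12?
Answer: 3256990/39 ≈ 83513.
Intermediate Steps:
v = 229
(P(B) - 1/(-151 + v))*580 = (12² - 1/(-151 + 229))*580 = (144 - 1/78)*580 = (11231/78)*580 = 3256990/39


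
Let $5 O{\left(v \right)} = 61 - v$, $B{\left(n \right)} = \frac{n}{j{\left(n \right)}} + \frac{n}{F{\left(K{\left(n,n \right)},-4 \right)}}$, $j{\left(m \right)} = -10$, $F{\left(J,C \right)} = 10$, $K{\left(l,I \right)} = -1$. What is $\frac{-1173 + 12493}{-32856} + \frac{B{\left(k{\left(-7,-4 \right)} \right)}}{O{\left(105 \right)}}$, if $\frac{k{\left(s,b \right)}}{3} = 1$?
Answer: $- \frac{1415}{4107} \approx -0.34453$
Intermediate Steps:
$k{\left(s,b \right)} = 3$ ($k{\left(s,b \right)} = 3 \cdot 1 = 3$)
$B{\left(n \right)} = 0$ ($B{\left(n \right)} = \frac{n}{-10} + \frac{n}{10} = n \left(- \frac{1}{10}\right) + n \frac{1}{10} = - \frac{n}{10} + \frac{n}{10} = 0$)
$O{\left(v \right)} = \frac{61}{5} - \frac{v}{5}$ ($O{\left(v \right)} = \frac{61 - v}{5} = \frac{61}{5} - \frac{v}{5}$)
$\frac{-1173 + 12493}{-32856} + \frac{B{\left(k{\left(-7,-4 \right)} \right)}}{O{\left(105 \right)}} = \frac{-1173 + 12493}{-32856} + \frac{0}{\frac{61}{5} - 21} = 11320 \left(- \frac{1}{32856}\right) + \frac{0}{\frac{61}{5} - 21} = - \frac{1415}{4107} + \frac{0}{- \frac{44}{5}} = - \frac{1415}{4107} + 0 \left(- \frac{5}{44}\right) = - \frac{1415}{4107} + 0 = - \frac{1415}{4107}$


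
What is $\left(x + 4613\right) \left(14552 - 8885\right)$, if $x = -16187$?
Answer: $-65589858$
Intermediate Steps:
$\left(x + 4613\right) \left(14552 - 8885\right) = \left(-16187 + 4613\right) \left(14552 - 8885\right) = \left(-11574\right) 5667 = -65589858$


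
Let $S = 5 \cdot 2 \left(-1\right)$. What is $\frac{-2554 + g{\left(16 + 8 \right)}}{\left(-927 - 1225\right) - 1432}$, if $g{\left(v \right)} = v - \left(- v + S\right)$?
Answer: $\frac{39}{56} \approx 0.69643$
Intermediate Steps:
$S = -10$ ($S = 10 \left(-1\right) = -10$)
$g{\left(v \right)} = 10 + 2 v$ ($g{\left(v \right)} = v - \left(- v - 10\right) = v - \left(-10 - v\right) = v + \left(10 + v\right) = 10 + 2 v$)
$\frac{-2554 + g{\left(16 + 8 \right)}}{\left(-927 - 1225\right) - 1432} = \frac{-2554 + \left(10 + 2 \left(16 + 8\right)\right)}{\left(-927 - 1225\right) - 1432} = \frac{-2554 + \left(10 + 2 \cdot 24\right)}{-2152 - 1432} = \frac{-2554 + \left(10 + 48\right)}{-3584} = \left(-2554 + 58\right) \left(- \frac{1}{3584}\right) = \left(-2496\right) \left(- \frac{1}{3584}\right) = \frac{39}{56}$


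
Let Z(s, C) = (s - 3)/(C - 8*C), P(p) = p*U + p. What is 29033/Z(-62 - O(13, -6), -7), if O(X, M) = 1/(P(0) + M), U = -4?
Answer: -8535702/389 ≈ -21943.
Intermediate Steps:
P(p) = -3*p (P(p) = p*(-4) + p = -4*p + p = -3*p)
O(X, M) = 1/M (O(X, M) = 1/(-3*0 + M) = 1/(0 + M) = 1/M)
Z(s, C) = -(-3 + s)/(7*C) (Z(s, C) = (-3 + s)/((-7*C)) = (-3 + s)*(-1/(7*C)) = -(-3 + s)/(7*C))
29033/Z(-62 - O(13, -6), -7) = 29033/(((⅐)*(3 - (-62 - 1/(-6)))/(-7))) = 29033/(((⅐)*(-⅐)*(3 - (-62 - 1*(-⅙))))) = 29033/(((⅐)*(-⅐)*(3 - (-62 + ⅙)))) = 29033/(((⅐)*(-⅐)*(3 - 1*(-371/6)))) = 29033/(((⅐)*(-⅐)*(3 + 371/6))) = 29033/(((⅐)*(-⅐)*(389/6))) = 29033/(-389/294) = 29033*(-294/389) = -8535702/389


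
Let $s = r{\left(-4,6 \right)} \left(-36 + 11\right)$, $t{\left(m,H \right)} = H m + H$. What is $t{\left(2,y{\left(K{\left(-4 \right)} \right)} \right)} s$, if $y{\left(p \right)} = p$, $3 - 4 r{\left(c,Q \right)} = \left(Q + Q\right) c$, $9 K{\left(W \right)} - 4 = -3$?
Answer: $- \frac{425}{4} \approx -106.25$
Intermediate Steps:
$K{\left(W \right)} = \frac{1}{9}$ ($K{\left(W \right)} = \frac{4}{9} + \frac{1}{9} \left(-3\right) = \frac{4}{9} - \frac{1}{3} = \frac{1}{9}$)
$r{\left(c,Q \right)} = \frac{3}{4} - \frac{Q c}{2}$ ($r{\left(c,Q \right)} = \frac{3}{4} - \frac{\left(Q + Q\right) c}{4} = \frac{3}{4} - \frac{2 Q c}{4} = \frac{3}{4} - \frac{Q c}{2}$)
$t{\left(m,H \right)} = H + H m$
$s = - \frac{1275}{4}$ ($s = \left(\frac{3}{4} - 3 \left(-4\right)\right) \left(-36 + 11\right) = \left(\frac{3}{4} + 12\right) \left(-25\right) = \frac{51}{4} \left(-25\right) = - \frac{1275}{4} \approx -318.75$)
$t{\left(2,y{\left(K{\left(-4 \right)} \right)} \right)} s = \frac{1 + 2}{9} \left(- \frac{1275}{4}\right) = \frac{1}{9} \cdot 3 \left(- \frac{1275}{4}\right) = \frac{1}{3} \left(- \frac{1275}{4}\right) = - \frac{425}{4}$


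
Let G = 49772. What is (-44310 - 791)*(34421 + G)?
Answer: -3797188493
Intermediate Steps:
(-44310 - 791)*(34421 + G) = (-44310 - 791)*(34421 + 49772) = -45101*84193 = -3797188493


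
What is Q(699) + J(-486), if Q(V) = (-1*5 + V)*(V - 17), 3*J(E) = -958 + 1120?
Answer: 473362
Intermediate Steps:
J(E) = 54 (J(E) = (-958 + 1120)/3 = (1/3)*162 = 54)
Q(V) = (-17 + V)*(-5 + V) (Q(V) = (-5 + V)*(-17 + V) = (-17 + V)*(-5 + V))
Q(699) + J(-486) = (85 + 699**2 - 22*699) + 54 = (85 + 488601 - 15378) + 54 = 473308 + 54 = 473362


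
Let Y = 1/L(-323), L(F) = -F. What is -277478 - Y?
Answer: -89625395/323 ≈ -2.7748e+5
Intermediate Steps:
Y = 1/323 (Y = 1/(-1*(-323)) = 1/323 ≈ 0.0030960)
-277478 - Y = -277478 - 1*1/323 = -277478 - 1/323 = -89625395/323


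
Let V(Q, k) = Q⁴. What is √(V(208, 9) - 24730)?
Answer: √1871748966 ≈ 43264.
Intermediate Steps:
√(V(208, 9) - 24730) = √(208⁴ - 24730) = √(1871773696 - 24730) = √1871748966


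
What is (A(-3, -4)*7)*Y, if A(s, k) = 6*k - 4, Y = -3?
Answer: 588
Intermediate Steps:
A(s, k) = -4 + 6*k
(A(-3, -4)*7)*Y = ((-4 + 6*(-4))*7)*(-3) = ((-4 - 24)*7)*(-3) = -28*7*(-3) = -196*(-3) = 588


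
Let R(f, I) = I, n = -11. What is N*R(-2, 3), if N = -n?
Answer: 33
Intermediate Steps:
N = 11 (N = -1*(-11) = 11)
N*R(-2, 3) = 11*3 = 33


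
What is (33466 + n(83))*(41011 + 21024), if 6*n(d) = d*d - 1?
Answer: 2147279490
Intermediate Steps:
n(d) = -1/6 + d**2/6 (n(d) = (d*d - 1)/6 = (d**2 - 1)/6 = (-1 + d**2)/6 = -1/6 + d**2/6)
(33466 + n(83))*(41011 + 21024) = (33466 + (-1/6 + (1/6)*83**2))*(41011 + 21024) = (33466 + (-1/6 + (1/6)*6889))*62035 = (33466 + (-1/6 + 6889/6))*62035 = (33466 + 1148)*62035 = 34614*62035 = 2147279490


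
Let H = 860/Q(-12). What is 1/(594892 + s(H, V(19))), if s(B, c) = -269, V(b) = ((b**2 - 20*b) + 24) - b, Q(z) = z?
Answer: 1/594623 ≈ 1.6817e-6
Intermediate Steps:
V(b) = 24 + b**2 - 21*b (V(b) = (24 + b**2 - 20*b) - b = 24 + b**2 - 21*b)
H = -215/3 (H = 860/(-12) = 860*(-1/12) = -215/3 ≈ -71.667)
1/(594892 + s(H, V(19))) = 1/(594892 - 269) = 1/594623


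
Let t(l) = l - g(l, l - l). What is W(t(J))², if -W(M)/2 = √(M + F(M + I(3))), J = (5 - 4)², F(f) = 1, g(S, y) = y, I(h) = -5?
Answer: 8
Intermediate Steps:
J = 1 (J = 1² = 1)
t(l) = l (t(l) = l - (l - l) = l - 1*0 = l + 0 = l)
W(M) = -2*√(1 + M) (W(M) = -2*√(M + 1) = -2*√(1 + M))
W(t(J))² = (-2*√(1 + 1))² = (-2*√2)² = 8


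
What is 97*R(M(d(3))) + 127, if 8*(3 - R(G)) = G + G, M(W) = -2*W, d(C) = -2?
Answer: 321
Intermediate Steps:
R(G) = 3 - G/4 (R(G) = 3 - (G + G)/8 = 3 - G/4)
97*R(M(d(3))) + 127 = 97*(3 - (-1)*(-2)/2) + 127 = 97*(3 - ¼*4) + 127 = 97*(3 - 1) + 127 = 97*2 + 127 = 194 + 127 = 321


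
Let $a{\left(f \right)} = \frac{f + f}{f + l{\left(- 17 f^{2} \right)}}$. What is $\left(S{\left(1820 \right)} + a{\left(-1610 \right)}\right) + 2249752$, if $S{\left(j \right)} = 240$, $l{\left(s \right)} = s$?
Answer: $\frac{61584531034}{27371} \approx 2.25 \cdot 10^{6}$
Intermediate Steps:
$a{\left(f \right)} = \frac{2 f}{f - 17 f^{2}}$ ($a{\left(f \right)} = \frac{f + f}{f - 17 f^{2}} = \frac{2 f}{f - 17 f^{2}}$)
$\left(S{\left(1820 \right)} + a{\left(-1610 \right)}\right) + 2249752 = \left(240 - \frac{2}{-1 + 17 \left(-1610\right)}\right) + 2249752 = \left(240 - \frac{2}{-1 - 27370}\right) + 2249752 = \left(240 - \frac{2}{-27371}\right) + 2249752 = \left(240 - - \frac{2}{27371}\right) + 2249752 = \left(240 + \frac{2}{27371}\right) + 2249752 = \frac{6569042}{27371} + 2249752 = \frac{61584531034}{27371}$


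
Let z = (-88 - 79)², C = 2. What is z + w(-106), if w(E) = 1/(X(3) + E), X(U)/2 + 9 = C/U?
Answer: 10263149/368 ≈ 27889.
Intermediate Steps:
z = 27889 (z = (-167)² = 27889)
X(U) = -18 + 4/U (X(U) = -18 + 2*(2/U) = -18 + 4/U)
w(E) = 1/(-50/3 + E) (w(E) = 1/((-18 + 4/3) + E) = 1/(-50/3 + E))
z + w(-106) = 27889 + 3/(-50 + 3*(-106)) = 27889 + 3/(-50 - 318) = 27889 + 3/(-368) = 27889 + 3*(-1/368) = 27889 - 3/368 = 10263149/368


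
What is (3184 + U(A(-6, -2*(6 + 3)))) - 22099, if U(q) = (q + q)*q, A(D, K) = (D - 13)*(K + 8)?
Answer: 53285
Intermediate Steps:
A(D, K) = (-13 + D)*(8 + K)
U(q) = 2*q² (U(q) = (2*q)*q = 2*q²)
(3184 + U(A(-6, -2*(6 + 3)))) - 22099 = (3184 + 2*(-104 - (-26)*(6 + 3) + 8*(-6) - (-12)*(6 + 3))²) - 22099 = (3184 + 2*(-104 - (-26)*9 - 48 - (-12)*9)²) - 22099 = (3184 + 2*(-104 - 13*(-18) - 48 - 6*(-18))²) - 22099 = (3184 + 2*(-104 + 234 - 48 + 108)²) - 22099 = (3184 + 2*190²) - 22099 = (3184 + 2*36100) - 22099 = (3184 + 72200) - 22099 = 75384 - 22099 = 53285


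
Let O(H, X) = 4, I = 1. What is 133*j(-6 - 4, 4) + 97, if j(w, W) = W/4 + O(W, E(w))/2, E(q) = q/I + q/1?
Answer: 496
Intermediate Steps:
E(q) = 2*q (E(q) = q/1 + q/1 = q*1 + q*1 = q + q = 2*q)
j(w, W) = 2 + W/4 (j(w, W) = W/4 + 4/2 = W*(¼) + 4*(½) = W/4 + 2 = 2 + W/4)
133*j(-6 - 4, 4) + 97 = 133*(2 + (¼)*4) + 97 = 133*(2 + 1) + 97 = 133*3 + 97 = 399 + 97 = 496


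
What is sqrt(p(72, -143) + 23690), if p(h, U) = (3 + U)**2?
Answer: 3*sqrt(4810) ≈ 208.06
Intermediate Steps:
sqrt(p(72, -143) + 23690) = sqrt((3 - 143)**2 + 23690) = sqrt((-140)**2 + 23690) = sqrt(19600 + 23690) = sqrt(43290) = 3*sqrt(4810)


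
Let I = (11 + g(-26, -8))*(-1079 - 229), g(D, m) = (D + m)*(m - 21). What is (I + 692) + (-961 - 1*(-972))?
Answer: -1303373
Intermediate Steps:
g(D, m) = (-21 + m)*(D + m) (g(D, m) = (D + m)*(-21 + m) = (-21 + m)*(D + m))
I = -1304076 (I = (11 + ((-8)² - 21*(-26) - 21*(-8) - 26*(-8)))*(-1079 - 229) = (11 + (64 + 546 + 168 + 208))*(-1308) = (11 + 986)*(-1308) = 997*(-1308) = -1304076)
(I + 692) + (-961 - 1*(-972)) = (-1304076 + 692) + (-961 - 1*(-972)) = -1303384 + (-961 + 972) = -1303384 + 11 = -1303373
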